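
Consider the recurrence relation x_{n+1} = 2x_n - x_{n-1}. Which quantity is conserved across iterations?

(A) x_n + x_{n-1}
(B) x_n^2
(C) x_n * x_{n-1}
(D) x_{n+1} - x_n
D

For the recurrence x_{n+1} = 2x_n - x_{n-1}:

If x_{n+1} = 2x_n - x_{n-1}, then:
x_{n+1} - x_n = x_n - x_{n-1}
The first difference is constant throughout the sequence.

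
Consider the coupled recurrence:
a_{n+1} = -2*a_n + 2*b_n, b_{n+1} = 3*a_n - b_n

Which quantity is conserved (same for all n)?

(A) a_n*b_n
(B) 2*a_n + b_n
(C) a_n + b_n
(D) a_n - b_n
C

Replace a_n by a_{n+1} = -2*a_n + 2*b_n and b_n by b_{n+1} = 3*a_n - b_n in each option and simplify:
(A) a_n*b_n  ->  (-2*a_n + 2*b_n)*(3*a_n - b_n) = -6*a_n^2 + 8*a_n*b_n - 2*b_n^2   [not conserved]
(B) 2*a_n + b_n  ->  2*(-2*a_n + 2*b_n) + (3*a_n - b_n) = -a_n + 3*b_n   [not conserved]
(C) a_n + b_n  ->  (-2*a_n + 2*b_n) + (3*a_n - b_n) = a_n + b_n   [conserved]
(D) a_n - b_n  ->  (-2*a_n + 2*b_n) - (3*a_n - b_n) = -5*a_n + 3*b_n   [not conserved]

Only (C) a_n + b_n returns to itself after one step, so it is the conserved quantity.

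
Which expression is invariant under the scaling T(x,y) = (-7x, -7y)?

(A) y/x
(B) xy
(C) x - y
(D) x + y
A

Under the uniform scaling T(x,y) = (-7x, -7y):
Substitute the transformed coordinates into each option and compare with the original:
(A) y/x  ->  (-7y)/(-7x) = y/x   [equals y/x: invariant]
(B) xy  ->  (-7x)(-7y) = 49xy   [differs from xy: not invariant]
(C) x - y  ->  (-7x) - (-7y) = -7x + 7y   [differs from x - y: not invariant]
(D) x + y  ->  (-7x) + (-7y) = -7x - 7y   [differs from x + y: not invariant]

Only option (A), y/x, is unchanged by the transformation.
The common factor -7 cancels in a ratio of coordinates, while sums, products and sums of squares pick up factors of -7 or 49.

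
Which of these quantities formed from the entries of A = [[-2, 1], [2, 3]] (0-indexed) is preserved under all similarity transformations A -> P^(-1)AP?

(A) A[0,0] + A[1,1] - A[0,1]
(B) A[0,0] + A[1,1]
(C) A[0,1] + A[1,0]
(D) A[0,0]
B

A[0,0] + A[1,1] is the trace of A. By the cyclic property of the trace, tr(P^(-1)AP) = tr(APP^(-1)) = tr(A), so it is the same for every matrix similar to A.

The other combinations are not similarity invariants. For example, take P = [[1, 2], [0, 1]] (det P = 1), so P^(-1) = [[1, -2], [0, 1]] and
B = P^(-1)AP = [[-6, -17], [2, 7]].
Evaluating each option on A and on B:
(A) A[0,0] + A[1,1] - A[0,1]: 0 for A, 18 for B -> changes
(B) A[0,0] + A[1,1]: 1 for A, 1 for B -> unchanged
(C) A[0,1] + A[1,0]: 3 for A, -15 for B -> changes
(D) A[0,0]: -2 for A, -6 for B -> changes

Only (B) A[0,0] + A[1,1] = 1 survives (and it does so for every P, not just this one), so it is the invariant.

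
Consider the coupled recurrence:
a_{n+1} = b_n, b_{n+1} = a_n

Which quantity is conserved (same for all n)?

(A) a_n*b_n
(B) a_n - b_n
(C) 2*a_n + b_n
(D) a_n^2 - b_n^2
A

Replace a_n by a_{n+1} = b_n and b_n by b_{n+1} = a_n in each option and simplify:
(A) a_n*b_n  ->  (b_n)*(a_n) = a_n*b_n   [conserved]
(B) a_n - b_n  ->  (b_n) - (a_n) = -a_n + b_n   [not conserved]
(C) 2*a_n + b_n  ->  2*(b_n) + (a_n) = a_n + 2*b_n   [not conserved]
(D) a_n^2 - b_n^2  ->  (b_n)^2 - (a_n)^2 = -a_n^2 + b_n^2   [not conserved]

Only (A) a_n*b_n returns to itself after one step, so it is the conserved quantity.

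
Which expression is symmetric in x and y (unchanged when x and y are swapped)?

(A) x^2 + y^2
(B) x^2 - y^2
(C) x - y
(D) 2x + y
A

A symmetric expression is unchanged when the variables are permuted; here the transformation to test is the swap (x, y) -> (y, x).
Substitute the transformed coordinates into each option and compare with the original:
(A) x^2 + y^2  ->  (y)^2 + (x)^2 = x^2 + y^2   [equals x^2 + y^2: invariant]
(B) x^2 - y^2  ->  (y)^2 - (x)^2 = -x^2 + y^2   [differs from x^2 - y^2: not invariant]
(C) x - y  ->  (y) - (x) = -x + y   [differs from x - y: not invariant]
(D) 2x + y  ->  2(y) + (x) = x + 2y   [differs from 2x + y: not invariant]

Only option (A), x^2 + y^2, is unchanged by the transformation.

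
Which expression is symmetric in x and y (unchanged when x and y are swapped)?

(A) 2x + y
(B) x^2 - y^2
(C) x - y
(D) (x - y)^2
D

A symmetric expression is unchanged when the variables are permuted; here the transformation to test is the swap (x, y) -> (y, x).
Substitute the transformed coordinates into each option and compare with the original:
(A) 2x + y  ->  2(y) + (x) = x + 2y   [differs from 2x + y: not invariant]
(B) x^2 - y^2  ->  (y)^2 - (x)^2 = -x^2 + y^2   [differs from x^2 - y^2: not invariant]
(C) x - y  ->  (y) - (x) = -x + y   [differs from x - y: not invariant]
(D) (x - y)^2  ->  ((y) - (x))^2 = x^2 - 2xy + y^2   [equals (x - y)^2: invariant]

Only option (D), (x - y)^2, is unchanged by the transformation.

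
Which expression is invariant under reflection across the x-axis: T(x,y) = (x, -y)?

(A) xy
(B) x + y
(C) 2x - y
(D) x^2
D

The map is reflection across the x-axis: T(x,y) = (x, -y).
Substitute the transformed coordinates into each option and compare with the original:
(A) xy  ->  (x)(-y) = -xy   [differs from xy: not invariant]
(B) x + y  ->  (x) + (-y) = x - y   [differs from x + y: not invariant]
(C) 2x - y  ->  2(x) - (-y) = 2x + y   [differs from 2x - y: not invariant]
(D) x^2  ->  (x)^2 = x^2   [equals x^2: invariant]

Only option (D), x^2, is unchanged by the transformation.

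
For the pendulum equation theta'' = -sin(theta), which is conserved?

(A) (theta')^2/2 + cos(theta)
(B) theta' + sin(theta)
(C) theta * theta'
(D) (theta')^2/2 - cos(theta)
D

A first integral I satisfies dI/dt = 0 along every solution. Differentiate each option and use the equation of motion:
(A) d/dt[(theta')^2/2 + cos(theta)] = theta' theta'' - sin(theta) theta' = -2 theta' sin(theta), not identically 0
(B) d/dt[theta' + sin(theta)] = theta'' + cos(theta) theta' = -sin(theta) + theta' cos(theta), not identically 0
(C) d/dt[theta * theta'] = (theta')^2 + theta theta'' = (theta')^2 - theta sin(theta), not identically 0
(D) d/dt[(theta')^2/2 - cos(theta)] = theta' theta'' + sin(theta) theta' = theta'(-sin(theta)) + theta' sin(theta) = 0

Only (D) has zero time-derivative. This is the total energy: kinetic (theta')^2/2 plus potential -cos(theta).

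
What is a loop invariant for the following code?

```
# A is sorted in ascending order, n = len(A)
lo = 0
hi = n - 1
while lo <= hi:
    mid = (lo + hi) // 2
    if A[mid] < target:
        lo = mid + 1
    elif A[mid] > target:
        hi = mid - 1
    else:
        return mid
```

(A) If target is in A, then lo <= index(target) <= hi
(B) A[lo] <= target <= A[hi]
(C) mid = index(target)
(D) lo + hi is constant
A

A loop invariant must hold before the first iteration and be re-established by every execution of the body.

(A) If target is in A, then lo <= index(target) <= hi: Before the loop [lo, hi] = [0, n-1] covers every index. When A[mid] < target, sortedness puts target strictly to the right of mid, so setting lo = mid + 1 keeps index(target) in [lo, hi]; symmetrically for hi = mid - 1. Hence 'if target is in A then lo <= index(target) <= hi' holds after every iteration, and when lo > hi it proves target is absent.

The other options fail:
(B) A[lo] <= target <= A[hi]: fails when target is not in A (e.g. target < A[0] already violates it before the loop), so it is not maintained in general.
(C) mid = index(target): mid is just the current probe; it equals index(target) only on the iteration that returns.
(D) lo + hi is constant: each iteration moves exactly one of lo, hi, so lo + hi changes (e.g. 0 + (n-1) becomes (mid+1) + (n-1)).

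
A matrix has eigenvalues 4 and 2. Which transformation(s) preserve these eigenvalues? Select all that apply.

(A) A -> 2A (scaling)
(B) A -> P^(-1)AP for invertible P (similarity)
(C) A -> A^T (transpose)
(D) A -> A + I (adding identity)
B and C

Eigenvalues are preserved by:
1. Similarity transformations: A -> P^(-1)AP (same characteristic polynomial)
2. Transpose: A^T has the same eigenvalues as A

Eigenvalues are NOT preserved by:
- Adding identity: eigenvalues become 4+1, 2+1
- Scaling: eigenvalues become 8, 4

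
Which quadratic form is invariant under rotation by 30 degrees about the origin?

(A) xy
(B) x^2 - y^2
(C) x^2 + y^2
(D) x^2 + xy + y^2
C

Rotation by 30 degrees sends (x, y) to (sqrt(3)x/2 - y/2, x/2 + sqrt(3)y/2).
Substitute the transformed coordinates into each option and compare with the original:
(A) xy  ->  (sqrt(3)x/2 - y/2)(x/2 + sqrt(3)y/2) = sqrt(3)x^2/4 + xy/2 - sqrt(3)y^2/4   [differs from xy: not invariant]
(B) x^2 - y^2  ->  (sqrt(3)x/2 - y/2)^2 - (x/2 + sqrt(3)y/2)^2 = x^2/2 - sqrt(3)xy - y^2/2   [differs from x^2 - y^2: not invariant]
(C) x^2 + y^2  ->  (sqrt(3)x/2 - y/2)^2 + (x/2 + sqrt(3)y/2)^2 = x^2 + y^2   [equals x^2 + y^2: invariant]
(D) x^2 + xy + y^2  ->  (sqrt(3)x/2 - y/2)^2 + (sqrt(3)x/2 - y/2)(x/2 + sqrt(3)y/2) + (x/2 + sqrt(3)y/2)^2 = sqrt(3)x^2/4 + x^2 + xy/2 - sqrt(3)y^2/4 + y^2   [differs from x^2 + xy + y^2: not invariant]

Only option (C), x^2 + y^2, is unchanged by the transformation.
x^2 + y^2 is the squared distance from the origin, which rotations preserve.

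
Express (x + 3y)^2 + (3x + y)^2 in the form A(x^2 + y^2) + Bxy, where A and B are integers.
10(x^2 + y^2) + 12xy

Expanding: (x + 3y)^2 = x^2 + 6xy + 9y^2
(3x + y)^2 = 9x^2 + 6xy + y^2
Sum = (1+9)(x^2+y^2) + 12xy = 10(x^2 + y^2) + 12xy
This is symmetric in x and y.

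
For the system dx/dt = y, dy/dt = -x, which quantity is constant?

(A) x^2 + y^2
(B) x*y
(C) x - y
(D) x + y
A

A first integral I satisfies dI/dt = 0 along every solution. Differentiate each option and use the equation of motion:
(A) d/dt[x^2 + y^2] = 2x*dx/dt + 2y*dy/dt = 2x*y + 2y*(-x) = 0
(B) d/dt[x*y] = (dx/dt)y + x(dy/dt) = y^2 - x^2, not identically 0
(C) d/dt[x - y] = y - (-x) = x + y, not identically 0
(D) d/dt[x + y] = y + (-x) = y - x, not identically 0

Only (A) has zero time-derivative. So x^2 + y^2 (the squared radius; trajectories are circles) is the conserved quantity.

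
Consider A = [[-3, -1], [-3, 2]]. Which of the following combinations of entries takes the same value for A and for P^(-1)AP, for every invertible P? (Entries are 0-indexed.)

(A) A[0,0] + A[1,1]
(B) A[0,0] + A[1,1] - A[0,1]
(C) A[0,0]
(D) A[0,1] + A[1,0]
A

A[0,0] + A[1,1] is the trace of A. By the cyclic property of the trace, tr(P^(-1)AP) = tr(APP^(-1)) = tr(A), so it is the same for every matrix similar to A.

The other combinations are not similarity invariants. For example, take P = [[1, 1], [1, 2]] (det P = 1), so P^(-1) = [[2, -1], [-1, 1]] and
B = P^(-1)AP = [[-7, -11], [3, 6]].
Evaluating each option on A and on B:
(A) A[0,0] + A[1,1]: -1 for A, -1 for B -> unchanged
(B) A[0,0] + A[1,1] - A[0,1]: 0 for A, 10 for B -> changes
(C) A[0,0]: -3 for A, -7 for B -> changes
(D) A[0,1] + A[1,0]: -4 for A, -8 for B -> changes

Only (A) A[0,0] + A[1,1] = -1 survives (and it does so for every P, not just this one), so it is the invariant.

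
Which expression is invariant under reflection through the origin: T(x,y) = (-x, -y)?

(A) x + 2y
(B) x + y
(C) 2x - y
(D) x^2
D

The map is reflection through the origin: T(x,y) = (-x, -y).
Substitute the transformed coordinates into each option and compare with the original:
(A) x + 2y  ->  (-x) + 2(-y) = -x - 2y   [differs from x + 2y: not invariant]
(B) x + y  ->  (-x) + (-y) = -x - y   [differs from x + y: not invariant]
(C) 2x - y  ->  2(-x) - (-y) = -2x + y   [differs from 2x - y: not invariant]
(D) x^2  ->  (-x)^2 = x^2   [equals x^2: invariant]

Only option (D), x^2, is unchanged by the transformation.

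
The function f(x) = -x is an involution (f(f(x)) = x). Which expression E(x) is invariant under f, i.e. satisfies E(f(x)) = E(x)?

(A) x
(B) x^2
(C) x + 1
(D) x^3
B

Replace x by f(x) = -x in each option and simplify. As a quick numerical cross-check, also compare E(4) with E(f(4)) = E(-4).

(A) x  ->  (-x) = -x; check: E(4) = 4 but E(-4) = -4.   [not invariant]
(B) x^2  ->  (-x)^2, which simplifies back to x^2; check: E(4) = 16, E(-4) = 16.   [invariant]
(C) x + 1  ->  (-x) + 1 = 1 - x; check: E(4) = 5 but E(-4) = -3.   [not invariant]
(D) x^3  ->  (-x)^3 = -x^3; check: E(4) = 64 but E(-4) = -64.   [not invariant]

Only (B) is unchanged. E is symmetric under swapping x with f(x) = -x, which is exactly what an involution does.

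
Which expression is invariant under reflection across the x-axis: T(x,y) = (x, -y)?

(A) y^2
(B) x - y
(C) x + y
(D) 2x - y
A

The map is reflection across the x-axis: T(x,y) = (x, -y).
Substitute the transformed coordinates into each option and compare with the original:
(A) y^2  ->  (-y)^2 = y^2   [equals y^2: invariant]
(B) x - y  ->  (x) - (-y) = x + y   [differs from x - y: not invariant]
(C) x + y  ->  (x) + (-y) = x - y   [differs from x + y: not invariant]
(D) 2x - y  ->  2(x) - (-y) = 2x + y   [differs from 2x - y: not invariant]

Only option (A), y^2, is unchanged by the transformation.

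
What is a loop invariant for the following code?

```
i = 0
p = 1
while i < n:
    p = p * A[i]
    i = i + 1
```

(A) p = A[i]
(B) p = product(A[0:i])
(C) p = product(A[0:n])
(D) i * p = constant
B

A loop invariant must hold before the first iteration and be re-established by every execution of the body.

(B) p = product(A[0:i]): Initially i = 0 and p = 1 = product of the empty slice A[0:0]. If p = product(A[0:i]) holds at the top of an iteration, the body sets p to product(A[0:i]) * A[i] = product(A[0:i+1]) and then i to i+1, so the property is restored. At exit i = n, giving p = product(A[0:n]).

The other options fail:
(A) p = A[i]: after the first iteration p = A[0] but i = 1; in general p is a product of several elements, not a single one.
(C) p = product(A[0:n]): false before the loop (p = 1, not the full product) -- it only becomes true at exit.
(D) i * p = constant: initially i * p = 0, but after one iteration it is 1 * A[0], which is nonzero in general.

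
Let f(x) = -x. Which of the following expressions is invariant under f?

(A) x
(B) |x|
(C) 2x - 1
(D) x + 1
B

For f(x) = -x:
Applying f replaces x by -x. Since |-x| = |x|, the absolute value is unchanged by f, whereas x -> -x, 2x - 1 -> -2x - 1 and x + 1 -> -x + 1 all change.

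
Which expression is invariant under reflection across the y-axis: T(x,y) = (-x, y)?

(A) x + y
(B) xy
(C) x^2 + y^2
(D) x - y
C

The map is reflection across the y-axis: T(x,y) = (-x, y).
Substitute the transformed coordinates into each option and compare with the original:
(A) x + y  ->  (-x) + (y) = -x + y   [differs from x + y: not invariant]
(B) xy  ->  (-x)(y) = -xy   [differs from xy: not invariant]
(C) x^2 + y^2  ->  (-x)^2 + (y)^2 = x^2 + y^2   [equals x^2 + y^2: invariant]
(D) x - y  ->  (-x) - (y) = -x - y   [differs from x - y: not invariant]

Only option (C), x^2 + y^2, is unchanged by the transformation.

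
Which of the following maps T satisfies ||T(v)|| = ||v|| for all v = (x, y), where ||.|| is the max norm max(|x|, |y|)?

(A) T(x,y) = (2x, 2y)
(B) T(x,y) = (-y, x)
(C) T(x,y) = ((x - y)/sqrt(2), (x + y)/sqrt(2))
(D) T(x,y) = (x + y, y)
B

A transformation preserves a norm if ||T(v)|| = ||v|| for every v; a single vector where the norm changes rules an option out.

(A) T(x,y) = (2x, 2y): v = (1, 0) has norm max(|1|, |0|) = 1, but T(v) = (2, 0) has norm 2 -- not preserved.
(B) T(x,y) = (-y, x): preserves the norm -- it only permutes the coordinates and/or flips signs, which leaves max(|x|, |y|) unchanged.
(C) T(x,y) = ((x - y)/sqrt(2), (x + y)/sqrt(2)): v = (1, 0) has norm max(|1|, |0|) = 1, but T(v) = (sqrt(2)/2, sqrt(2)/2) has norm sqrt(2)/2 -- not preserved.
(D) T(x,y) = (x + y, y): v = (1, 1) has norm max(|1|, |1|) = 1, but T(v) = (2, 1) has norm 2 -- not preserved.

Therefore the answer is (B).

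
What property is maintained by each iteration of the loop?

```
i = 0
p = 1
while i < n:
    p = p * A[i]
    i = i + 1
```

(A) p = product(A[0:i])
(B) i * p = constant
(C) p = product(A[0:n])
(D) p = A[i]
A

A loop invariant must hold before the first iteration and be re-established by every execution of the body.

(A) p = product(A[0:i]): Initially i = 0 and p = 1 = product of the empty slice A[0:0]. If p = product(A[0:i]) holds at the top of an iteration, the body sets p to product(A[0:i]) * A[i] = product(A[0:i+1]) and then i to i+1, so the property is restored. At exit i = n, giving p = product(A[0:n]).

The other options fail:
(B) i * p = constant: initially i * p = 0, but after one iteration it is 1 * A[0], which is nonzero in general.
(C) p = product(A[0:n]): false before the loop (p = 1, not the full product) -- it only becomes true at exit.
(D) p = A[i]: after the first iteration p = A[0] but i = 1; in general p is a product of several elements, not a single one.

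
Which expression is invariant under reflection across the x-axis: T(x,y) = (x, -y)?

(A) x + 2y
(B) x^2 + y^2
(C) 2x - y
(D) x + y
B

The map is reflection across the x-axis: T(x,y) = (x, -y).
Substitute the transformed coordinates into each option and compare with the original:
(A) x + 2y  ->  (x) + 2(-y) = x - 2y   [differs from x + 2y: not invariant]
(B) x^2 + y^2  ->  (x)^2 + (-y)^2 = x^2 + y^2   [equals x^2 + y^2: invariant]
(C) 2x - y  ->  2(x) - (-y) = 2x + y   [differs from 2x - y: not invariant]
(D) x + y  ->  (x) + (-y) = x - y   [differs from x + y: not invariant]

Only option (B), x^2 + y^2, is unchanged by the transformation.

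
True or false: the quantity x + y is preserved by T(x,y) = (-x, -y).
False

Substitute T(x,y) = (-x, -y) into the expression and compare with the original.

Original: x + y
After applying T: (-x) + (-y) = -x - y

This differs from the original x + y (difference: -2x - 2y), so the expression is NOT invariant.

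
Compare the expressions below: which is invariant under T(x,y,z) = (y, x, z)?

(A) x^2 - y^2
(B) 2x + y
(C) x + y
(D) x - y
C

Apply T(x,y,z) = (y, x, z) to each option, i.e. replace (x, y, z) by the transformed coordinates.
Substitute the transformed coordinates into each option and compare with the original:
(A) x^2 - y^2  ->  (y)^2 - (x)^2 = -x^2 + y^2   [differs from x^2 - y^2: not invariant]
(B) 2x + y  ->  2(y) + (x) = x + 2y   [differs from 2x + y: not invariant]
(C) x + y  ->  (y) + (x) = x + y   [equals x + y: invariant]
(D) x - y  ->  (y) - (x) = -x + y   [differs from x - y: not invariant]

Only option (C), x + y, is unchanged by the transformation.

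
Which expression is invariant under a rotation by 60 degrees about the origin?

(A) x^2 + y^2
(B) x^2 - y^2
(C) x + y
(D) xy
A

A rotation by 60 degrees sends (x, y) to (x/2 - sqrt(3)y/2, sqrt(3)x/2 + y/2).
Substitute the transformed coordinates into each option and compare with the original:
(A) x^2 + y^2  ->  (x/2 - sqrt(3)y/2)^2 + (sqrt(3)x/2 + y/2)^2 = x^2 + y^2   [equals x^2 + y^2: invariant]
(B) x^2 - y^2  ->  (x/2 - sqrt(3)y/2)^2 - (sqrt(3)x/2 + y/2)^2 = -x^2/2 - sqrt(3)xy + y^2/2   [differs from x^2 - y^2: not invariant]
(C) x + y  ->  (x/2 - sqrt(3)y/2) + (sqrt(3)x/2 + y/2) = x/2 + sqrt(3)x/2 - sqrt(3)y/2 + y/2   [differs from x + y: not invariant]
(D) xy  ->  (x/2 - sqrt(3)y/2)(sqrt(3)x/2 + y/2) = sqrt(3)x^2/4 - xy/2 - sqrt(3)y^2/4   [differs from xy: not invariant]

Only option (A), x^2 + y^2, is unchanged by the transformation.
Geometrically, x^2 + y^2 is the squared distance from the origin, which every rotation about the origin preserves.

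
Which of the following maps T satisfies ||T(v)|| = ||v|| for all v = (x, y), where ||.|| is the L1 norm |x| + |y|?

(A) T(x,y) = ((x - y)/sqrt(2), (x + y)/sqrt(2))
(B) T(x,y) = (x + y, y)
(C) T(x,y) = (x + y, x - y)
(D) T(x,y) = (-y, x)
D

A transformation preserves a norm if ||T(v)|| = ||v|| for every v; a single vector where the norm changes rules an option out.

(A) T(x,y) = ((x - y)/sqrt(2), (x + y)/sqrt(2)): v = (1, 0) has norm |1| + |0| = 1, but T(v) = (sqrt(2)/2, sqrt(2)/2) has norm sqrt(2) -- not preserved.
(B) T(x,y) = (x + y, y): v = (0, 1) has norm |0| + |1| = 1, but T(v) = (1, 1) has norm 2 -- not preserved.
(C) T(x,y) = (x + y, x - y): v = (1, 0) has norm |1| + |0| = 1, but T(v) = (1, 1) has norm 2 -- not preserved.
(D) T(x,y) = (-y, x): preserves the norm -- it only permutes the coordinates and/or flips signs, which leaves |x| + |y| unchanged.

Therefore the answer is (D).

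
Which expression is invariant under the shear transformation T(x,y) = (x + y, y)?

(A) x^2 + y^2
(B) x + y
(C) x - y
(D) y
D

Under the shear T(x,y) = (x + y, y):
Substitute the transformed coordinates into each option and compare with the original:
(A) x^2 + y^2  ->  (x + y)^2 + (y)^2 = x^2 + 2xy + 2y^2   [differs from x^2 + y^2: not invariant]
(B) x + y  ->  (x + y) + (y) = x + 2y   [differs from x + y: not invariant]
(C) x - y  ->  (x + y) - (y) = x   [differs from x - y: not invariant]
(D) y  ->  (y) = y   [equals y: invariant]

Only option (D), y, is unchanged by the transformation.
A horizontal shear moves points parallel to the x-axis, so the y-coordinate (and any function of y alone) is unchanged.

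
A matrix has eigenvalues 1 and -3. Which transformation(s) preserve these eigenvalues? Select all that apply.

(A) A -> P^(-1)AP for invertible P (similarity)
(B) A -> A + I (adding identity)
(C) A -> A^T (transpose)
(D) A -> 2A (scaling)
A and C

Eigenvalues are preserved by:
1. Similarity transformations: A -> P^(-1)AP (same characteristic polynomial)
2. Transpose: A^T has the same eigenvalues as A

Eigenvalues are NOT preserved by:
- Adding identity: eigenvalues become 1+1, -3+1
- Scaling: eigenvalues become 2, -6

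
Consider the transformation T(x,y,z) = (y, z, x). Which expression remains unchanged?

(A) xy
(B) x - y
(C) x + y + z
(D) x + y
C

Apply T(x,y,z) = (y, z, x) to each option, i.e. replace (x, y, z) by the transformed coordinates.
Substitute the transformed coordinates into each option and compare with the original:
(A) xy  ->  (y)(z) = yz   [differs from xy: not invariant]
(B) x - y  ->  (y) - (z) = y - z   [differs from x - y: not invariant]
(C) x + y + z  ->  (y) + (z) + (x) = x + y + z   [equals x + y + z: invariant]
(D) x + y  ->  (y) + (z) = y + z   [differs from x + y: not invariant]

Only option (C), x + y + z, is unchanged by the transformation.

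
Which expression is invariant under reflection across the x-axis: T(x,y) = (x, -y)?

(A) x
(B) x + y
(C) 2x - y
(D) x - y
A

The map is reflection across the x-axis: T(x,y) = (x, -y).
Substitute the transformed coordinates into each option and compare with the original:
(A) x  ->  (x) = x   [equals x: invariant]
(B) x + y  ->  (x) + (-y) = x - y   [differs from x + y: not invariant]
(C) 2x - y  ->  2(x) - (-y) = 2x + y   [differs from 2x - y: not invariant]
(D) x - y  ->  (x) - (-y) = x + y   [differs from x - y: not invariant]

Only option (A), x, is unchanged by the transformation.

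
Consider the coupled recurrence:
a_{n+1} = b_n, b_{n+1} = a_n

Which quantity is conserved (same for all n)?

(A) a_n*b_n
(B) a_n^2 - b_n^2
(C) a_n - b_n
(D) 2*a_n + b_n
A

Replace a_n by a_{n+1} = b_n and b_n by b_{n+1} = a_n in each option and simplify:
(A) a_n*b_n  ->  (b_n)*(a_n) = a_n*b_n   [conserved]
(B) a_n^2 - b_n^2  ->  (b_n)^2 - (a_n)^2 = -a_n^2 + b_n^2   [not conserved]
(C) a_n - b_n  ->  (b_n) - (a_n) = -a_n + b_n   [not conserved]
(D) 2*a_n + b_n  ->  2*(b_n) + (a_n) = a_n + 2*b_n   [not conserved]

Only (A) a_n*b_n returns to itself after one step, so it is the conserved quantity.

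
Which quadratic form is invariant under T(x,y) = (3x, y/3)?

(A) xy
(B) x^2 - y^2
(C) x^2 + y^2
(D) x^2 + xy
A

T multiplies x by 3 and divides y by 3.
Substitute the transformed coordinates into each option and compare with the original:
(A) xy  ->  (3x)(y/3) = xy   [equals xy: invariant]
(B) x^2 - y^2  ->  (3x)^2 - (y/3)^2 = 9x^2 - y^2/9   [differs from x^2 - y^2: not invariant]
(C) x^2 + y^2  ->  (3x)^2 + (y/3)^2 = 9x^2 + y^2/9   [differs from x^2 + y^2: not invariant]
(D) x^2 + xy  ->  (3x)^2 + (3x)(y/3) = 9x^2 + xy   [differs from x^2 + xy: not invariant]

Only option (A), xy, is unchanged by the transformation.
The factors 3 and 1/3 cancel only in the pure product xy.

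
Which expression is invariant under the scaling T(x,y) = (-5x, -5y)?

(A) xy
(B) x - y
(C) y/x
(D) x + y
C

Under the uniform scaling T(x,y) = (-5x, -5y):
Substitute the transformed coordinates into each option and compare with the original:
(A) xy  ->  (-5x)(-5y) = 25xy   [differs from xy: not invariant]
(B) x - y  ->  (-5x) - (-5y) = -5x + 5y   [differs from x - y: not invariant]
(C) y/x  ->  (-5y)/(-5x) = y/x   [equals y/x: invariant]
(D) x + y  ->  (-5x) + (-5y) = -5x - 5y   [differs from x + y: not invariant]

Only option (C), y/x, is unchanged by the transformation.
The common factor -5 cancels in a ratio of coordinates, while sums, products and sums of squares pick up factors of -5 or 25.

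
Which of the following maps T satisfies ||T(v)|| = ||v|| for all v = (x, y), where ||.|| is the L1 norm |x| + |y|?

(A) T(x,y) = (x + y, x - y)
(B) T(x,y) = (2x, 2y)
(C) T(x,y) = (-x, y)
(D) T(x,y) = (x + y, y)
C

A transformation preserves a norm if ||T(v)|| = ||v|| for every v; a single vector where the norm changes rules an option out.

(A) T(x,y) = (x + y, x - y): v = (1, 0) has norm |1| + |0| = 1, but T(v) = (1, 1) has norm 2 -- not preserved.
(B) T(x,y) = (2x, 2y): v = (1, 0) has norm |1| + |0| = 1, but T(v) = (2, 0) has norm 2 -- not preserved.
(C) T(x,y) = (-x, y): preserves the norm -- it only permutes the coordinates and/or flips signs, which leaves |x| + |y| unchanged.
(D) T(x,y) = (x + y, y): v = (0, 1) has norm |0| + |1| = 1, but T(v) = (1, 1) has norm 2 -- not preserved.

Therefore the answer is (C).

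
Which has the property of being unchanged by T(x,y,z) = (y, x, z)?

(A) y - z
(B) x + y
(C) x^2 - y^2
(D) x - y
B

Apply T(x,y,z) = (y, x, z) to each option, i.e. replace (x, y, z) by the transformed coordinates.
Substitute the transformed coordinates into each option and compare with the original:
(A) y - z  ->  (x) - (z) = x - z   [differs from y - z: not invariant]
(B) x + y  ->  (y) + (x) = x + y   [equals x + y: invariant]
(C) x^2 - y^2  ->  (y)^2 - (x)^2 = -x^2 + y^2   [differs from x^2 - y^2: not invariant]
(D) x - y  ->  (y) - (x) = -x + y   [differs from x - y: not invariant]

Only option (B), x + y, is unchanged by the transformation.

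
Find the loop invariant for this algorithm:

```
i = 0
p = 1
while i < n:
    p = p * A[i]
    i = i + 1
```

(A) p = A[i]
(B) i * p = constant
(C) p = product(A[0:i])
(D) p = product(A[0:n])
C

A loop invariant must hold before the first iteration and be re-established by every execution of the body.

(C) p = product(A[0:i]): Initially i = 0 and p = 1 = product of the empty slice A[0:0]. If p = product(A[0:i]) holds at the top of an iteration, the body sets p to product(A[0:i]) * A[i] = product(A[0:i+1]) and then i to i+1, so the property is restored. At exit i = n, giving p = product(A[0:n]).

The other options fail:
(A) p = A[i]: after the first iteration p = A[0] but i = 1; in general p is a product of several elements, not a single one.
(B) i * p = constant: initially i * p = 0, but after one iteration it is 1 * A[0], which is nonzero in general.
(D) p = product(A[0:n]): false before the loop (p = 1, not the full product) -- it only becomes true at exit.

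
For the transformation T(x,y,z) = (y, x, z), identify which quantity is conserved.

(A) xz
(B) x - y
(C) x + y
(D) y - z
C

Apply T(x,y,z) = (y, x, z) to each option, i.e. replace (x, y, z) by the transformed coordinates.
Substitute the transformed coordinates into each option and compare with the original:
(A) xz  ->  (y)(z) = yz   [differs from xz: not invariant]
(B) x - y  ->  (y) - (x) = -x + y   [differs from x - y: not invariant]
(C) x + y  ->  (y) + (x) = x + y   [equals x + y: invariant]
(D) y - z  ->  (x) - (z) = x - z   [differs from y - z: not invariant]

Only option (C), x + y, is unchanged by the transformation.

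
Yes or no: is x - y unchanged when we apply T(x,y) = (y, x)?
No

Substitute T(x,y) = (y, x) into the expression and compare with the original.

Original: x - y
After applying T: (y) - (x) = -x + y

This differs from the original x - y (difference: -2x + 2y), so the expression is NOT invariant.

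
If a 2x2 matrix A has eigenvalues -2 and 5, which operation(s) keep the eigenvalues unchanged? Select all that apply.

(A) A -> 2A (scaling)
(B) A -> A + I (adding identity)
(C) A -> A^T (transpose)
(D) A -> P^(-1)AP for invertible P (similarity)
C and D

Eigenvalues are preserved by:
1. Similarity transformations: A -> P^(-1)AP (same characteristic polynomial)
2. Transpose: A^T has the same eigenvalues as A

Eigenvalues are NOT preserved by:
- Adding identity: eigenvalues become -2+1, 5+1
- Scaling: eigenvalues become -4, 10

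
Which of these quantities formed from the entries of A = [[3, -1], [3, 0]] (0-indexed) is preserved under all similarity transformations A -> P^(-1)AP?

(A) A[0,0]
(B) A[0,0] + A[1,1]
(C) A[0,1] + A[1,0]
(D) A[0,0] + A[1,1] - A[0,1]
B

A[0,0] + A[1,1] is the trace of A. By the cyclic property of the trace, tr(P^(-1)AP) = tr(APP^(-1)) = tr(A), so it is the same for every matrix similar to A.

The other combinations are not similarity invariants. For example, take P = [[1, 2], [0, 1]] (det P = 1), so P^(-1) = [[1, -2], [0, 1]] and
B = P^(-1)AP = [[-3, -7], [3, 6]].
Evaluating each option on A and on B:
(A) A[0,0]: 3 for A, -3 for B -> changes
(B) A[0,0] + A[1,1]: 3 for A, 3 for B -> unchanged
(C) A[0,1] + A[1,0]: 2 for A, -4 for B -> changes
(D) A[0,0] + A[1,1] - A[0,1]: 4 for A, 10 for B -> changes

Only (B) A[0,0] + A[1,1] = 3 survives (and it does so for every P, not just this one), so it is the invariant.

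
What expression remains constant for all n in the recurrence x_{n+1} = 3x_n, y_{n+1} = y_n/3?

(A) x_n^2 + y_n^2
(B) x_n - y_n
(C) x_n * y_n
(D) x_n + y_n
C

For the recurrence x_{n+1} = 3x_n, y_{n+1} = y_n/3:

x_{n+1} * y_{n+1} = (3x_n) * (y_n/3) = x_n * y_n
The product is conserved.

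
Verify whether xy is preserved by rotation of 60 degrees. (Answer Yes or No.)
No

Applying rotation by 60 degrees: x' = x*cos(60 degrees) - y*sin(60 degrees) = x/2 - sqrt(3)y/2, y' = x*sin(60 degrees) + y*cos(60 degrees) = sqrt(3)x/2 + y/2

Substituting into xy:
(x/2 - sqrt(3)y/2)(sqrt(3)x/2 + y/2)
= sqrt(3)x^2/4 - xy/2 - sqrt(3)y^2/4

This differs from the original expression xy, so it is NOT invariant.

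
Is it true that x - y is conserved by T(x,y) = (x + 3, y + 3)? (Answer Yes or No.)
Yes

Substitute T(x,y) = (x + 3, y + 3) into the expression and compare with the original.

Original: x - y
After applying T: (x + 3) - (y + 3) = x - y

This is identical to the original x - y, so the expression is invariant.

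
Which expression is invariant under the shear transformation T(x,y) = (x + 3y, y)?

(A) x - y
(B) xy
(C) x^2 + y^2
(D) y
D

Under the shear T(x,y) = (x + 3y, y):
Substitute the transformed coordinates into each option and compare with the original:
(A) x - y  ->  (x + 3y) - (y) = x + 2y   [differs from x - y: not invariant]
(B) xy  ->  (x + 3y)(y) = xy + 3y^2   [differs from xy: not invariant]
(C) x^2 + y^2  ->  (x + 3y)^2 + (y)^2 = x^2 + 6xy + 10y^2   [differs from x^2 + y^2: not invariant]
(D) y  ->  (y) = y   [equals y: invariant]

Only option (D), y, is unchanged by the transformation.
A horizontal shear moves points parallel to the x-axis, so the y-coordinate (and any function of y alone) is unchanged.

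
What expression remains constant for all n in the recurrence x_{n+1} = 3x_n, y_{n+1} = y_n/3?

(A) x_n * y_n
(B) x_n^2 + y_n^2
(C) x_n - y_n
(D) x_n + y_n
A

For the recurrence x_{n+1} = 3x_n, y_{n+1} = y_n/3:

x_{n+1} * y_{n+1} = (3x_n) * (y_n/3) = x_n * y_n
The product is conserved.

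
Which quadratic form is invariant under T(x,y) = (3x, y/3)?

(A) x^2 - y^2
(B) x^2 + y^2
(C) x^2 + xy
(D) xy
D

T multiplies x by 3 and divides y by 3.
Substitute the transformed coordinates into each option and compare with the original:
(A) x^2 - y^2  ->  (3x)^2 - (y/3)^2 = 9x^2 - y^2/9   [differs from x^2 - y^2: not invariant]
(B) x^2 + y^2  ->  (3x)^2 + (y/3)^2 = 9x^2 + y^2/9   [differs from x^2 + y^2: not invariant]
(C) x^2 + xy  ->  (3x)^2 + (3x)(y/3) = 9x^2 + xy   [differs from x^2 + xy: not invariant]
(D) xy  ->  (3x)(y/3) = xy   [equals xy: invariant]

Only option (D), xy, is unchanged by the transformation.
The factors 3 and 1/3 cancel only in the pure product xy.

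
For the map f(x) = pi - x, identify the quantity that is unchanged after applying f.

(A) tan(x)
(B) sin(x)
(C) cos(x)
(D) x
B

For f(x) = pi - x:
sin(pi - x) = sin(x), so sine is invariant under this transformation.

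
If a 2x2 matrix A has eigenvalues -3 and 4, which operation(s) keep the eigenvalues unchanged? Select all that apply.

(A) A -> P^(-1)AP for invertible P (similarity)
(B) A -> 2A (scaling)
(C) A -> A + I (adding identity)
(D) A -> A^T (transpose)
A and D

Eigenvalues are preserved by:
1. Similarity transformations: A -> P^(-1)AP (same characteristic polynomial)
2. Transpose: A^T has the same eigenvalues as A

Eigenvalues are NOT preserved by:
- Adding identity: eigenvalues become -3+1, 4+1
- Scaling: eigenvalues become -6, 8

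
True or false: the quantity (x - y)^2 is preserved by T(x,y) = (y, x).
True

Substitute T(x,y) = (y, x) into the expression and compare with the original.

Original: (x - y)^2
After applying T: ((y) - (x))^2 = x^2 - 2xy + y^2

This is identical to the original (x - y)^2, so the expression is invariant.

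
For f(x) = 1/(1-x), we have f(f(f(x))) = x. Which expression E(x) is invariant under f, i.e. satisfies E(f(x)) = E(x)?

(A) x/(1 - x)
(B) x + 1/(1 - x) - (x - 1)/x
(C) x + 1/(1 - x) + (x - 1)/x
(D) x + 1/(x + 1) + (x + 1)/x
C

Replace x by f(x) = 1/(1 - x) in each option and simplify. As a quick numerical cross-check, also compare E(3) with E(f(3)) = E(-1/2).

(A) x/(1 - x)  ->  (1/(1 - x))/(1 - (1/(1 - x))) = -1/x; check: E(3) = -3/2 but E(-1/2) = -1/3.   [not invariant]
(B) x + 1/(1 - x) - (x - 1)/x  ->  (1/(1 - x)) + 1/(1 - (1/(1 - x))) - ((1/(1 - x)) - 1)/(1/(1 - x)) = (x^2(1 - x) - x + (x - 1)^2)/(x(x - 1)); check: E(3) = 11/6 but E(-1/2) = -17/6.   [not invariant]
(C) x + 1/(1 - x) + (x - 1)/x  ->  (1/(1 - x)) + 1/(1 - (1/(1 - x))) + ((1/(1 - x)) - 1)/(1/(1 - x)), which simplifies back to x + 1/(1 - x) + (x - 1)/x; check: E(3) = 19/6, E(-1/2) = 19/6.   [invariant]
(D) x + 1/(x + 1) + (x + 1)/x  ->  (1/(1 - x)) + 1/((1/(1 - x)) + 1) + ((1/(1 - x)) + 1)/(1/(1 - x)) = (-x^3 + 6x^2 - 11x + 7)/(x^2 - 3x + 2); check: E(3) = 55/12 but E(-1/2) = 1/2.   [not invariant]

Only (C) is unchanged. Indeed f(f(x)) = 1/(1 - 1/(1-x)) = (1-x)/(-x) = (x-1)/x, so E(x) = x + f(x) + f(f(x)) is the sum over the whole 3-cycle; applying f just permutes the three terms cyclically (x -> f(x) -> f(f(x)) -> x), leaving the sum unchanged.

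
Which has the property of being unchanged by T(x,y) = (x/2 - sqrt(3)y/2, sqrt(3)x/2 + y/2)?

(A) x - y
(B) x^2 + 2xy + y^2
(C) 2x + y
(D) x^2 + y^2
D

An expression E(x,y) is invariant under T if E(T(x,y)) = E(x,y). Here T(x,y) = (x/2 - sqrt(3)y/2, sqrt(3)x/2 + y/2).
Substitute the transformed coordinates into each option and compare with the original:
(A) x - y  ->  (x/2 - sqrt(3)y/2) - (sqrt(3)x/2 + y/2) = -sqrt(3)x/2 + x/2 - sqrt(3)y/2 - y/2   [differs from x - y: not invariant]
(B) x^2 + 2xy + y^2  ->  (x/2 - sqrt(3)y/2)^2 + 2(x/2 - sqrt(3)y/2)(sqrt(3)x/2 + y/2) + (sqrt(3)x/2 + y/2)^2 = sqrt(3)x^2/2 + x^2 - xy - sqrt(3)y^2/2 + y^2   [differs from x^2 + 2xy + y^2: not invariant]
(C) 2x + y  ->  2(x/2 - sqrt(3)y/2) + (sqrt(3)x/2 + y/2) = sqrt(3)x/2 + x - sqrt(3)y + y/2   [differs from 2x + y: not invariant]
(D) x^2 + y^2  ->  (x/2 - sqrt(3)y/2)^2 + (sqrt(3)x/2 + y/2)^2 = x^2 + y^2   [equals x^2 + y^2: invariant]

Only option (D), x^2 + y^2, is unchanged by the transformation.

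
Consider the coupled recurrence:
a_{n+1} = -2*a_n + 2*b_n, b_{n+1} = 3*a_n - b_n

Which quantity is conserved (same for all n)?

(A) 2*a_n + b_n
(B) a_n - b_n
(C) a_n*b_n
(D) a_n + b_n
D

Replace a_n by a_{n+1} = -2*a_n + 2*b_n and b_n by b_{n+1} = 3*a_n - b_n in each option and simplify:
(A) 2*a_n + b_n  ->  2*(-2*a_n + 2*b_n) + (3*a_n - b_n) = -a_n + 3*b_n   [not conserved]
(B) a_n - b_n  ->  (-2*a_n + 2*b_n) - (3*a_n - b_n) = -5*a_n + 3*b_n   [not conserved]
(C) a_n*b_n  ->  (-2*a_n + 2*b_n)*(3*a_n - b_n) = -6*a_n^2 + 8*a_n*b_n - 2*b_n^2   [not conserved]
(D) a_n + b_n  ->  (-2*a_n + 2*b_n) + (3*a_n - b_n) = a_n + b_n   [conserved]

Only (D) a_n + b_n returns to itself after one step, so it is the conserved quantity.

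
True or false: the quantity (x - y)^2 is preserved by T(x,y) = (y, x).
True

Substitute T(x,y) = (y, x) into the expression and compare with the original.

Original: (x - y)^2
After applying T: ((y) - (x))^2 = x^2 - 2xy + y^2

This is identical to the original (x - y)^2, so the expression is invariant.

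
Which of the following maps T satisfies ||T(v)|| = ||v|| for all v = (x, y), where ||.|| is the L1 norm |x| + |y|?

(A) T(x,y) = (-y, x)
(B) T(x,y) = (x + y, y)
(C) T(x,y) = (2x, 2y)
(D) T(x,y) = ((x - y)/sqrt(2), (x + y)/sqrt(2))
A

A transformation preserves a norm if ||T(v)|| = ||v|| for every v; a single vector where the norm changes rules an option out.

(A) T(x,y) = (-y, x): preserves the norm -- it only permutes the coordinates and/or flips signs, which leaves |x| + |y| unchanged.
(B) T(x,y) = (x + y, y): v = (0, 1) has norm |0| + |1| = 1, but T(v) = (1, 1) has norm 2 -- not preserved.
(C) T(x,y) = (2x, 2y): v = (1, 0) has norm |1| + |0| = 1, but T(v) = (2, 0) has norm 2 -- not preserved.
(D) T(x,y) = ((x - y)/sqrt(2), (x + y)/sqrt(2)): v = (1, 0) has norm |1| + |0| = 1, but T(v) = (sqrt(2)/2, sqrt(2)/2) has norm sqrt(2) -- not preserved.

Therefore the answer is (A).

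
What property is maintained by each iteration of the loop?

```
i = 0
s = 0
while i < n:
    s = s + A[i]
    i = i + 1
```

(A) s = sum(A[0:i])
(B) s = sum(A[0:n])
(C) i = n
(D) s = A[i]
A

A loop invariant must hold before the first iteration and be re-established by every execution of the body.

(A) s = sum(A[0:i]): Initially i = 0 and s = 0 = sum of the empty slice A[0:0]. If s = sum(A[0:i]) holds at the top of an iteration, the body sets s to sum(A[0:i]) + A[i] = sum(A[0:i+1]) and then i to i+1, so s = sum(A[0:i]) holds again. At exit i = n, giving s = sum(A[0:n]).

The other options fail:
(B) s = sum(A[0:n]): false before the loop (s = 0, not the full sum) -- it only becomes true at exit.
(C) i = n: false initially (i = 0); it is the exit condition, not an invariant.
(D) s = A[i]: after the first iteration s = A[0] but i = 1, so s = A[i] compares s with the wrong element (and fails in general).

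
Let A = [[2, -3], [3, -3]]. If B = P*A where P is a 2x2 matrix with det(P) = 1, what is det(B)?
3

By the multiplicative property of determinants, det(B) = det(P*A) = det(P) * det(A) = det(A),
so the determinant is invariant under multiplication by any determinant-1 matrix; we just need det(A).

det(A) = (2)(-3) - (-3)(3) = -6 - (-9) = 3

Therefore det(B) = 1 * 3 = 3.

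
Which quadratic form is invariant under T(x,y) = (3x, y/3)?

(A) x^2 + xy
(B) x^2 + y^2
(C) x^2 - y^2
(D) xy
D

T multiplies x by 3 and divides y by 3.
Substitute the transformed coordinates into each option and compare with the original:
(A) x^2 + xy  ->  (3x)^2 + (3x)(y/3) = 9x^2 + xy   [differs from x^2 + xy: not invariant]
(B) x^2 + y^2  ->  (3x)^2 + (y/3)^2 = 9x^2 + y^2/9   [differs from x^2 + y^2: not invariant]
(C) x^2 - y^2  ->  (3x)^2 - (y/3)^2 = 9x^2 - y^2/9   [differs from x^2 - y^2: not invariant]
(D) xy  ->  (3x)(y/3) = xy   [equals xy: invariant]

Only option (D), xy, is unchanged by the transformation.
The factors 3 and 1/3 cancel only in the pure product xy.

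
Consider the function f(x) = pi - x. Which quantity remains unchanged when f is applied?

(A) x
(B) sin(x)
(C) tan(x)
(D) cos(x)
B

For f(x) = pi - x:
sin(pi - x) = sin(x), so sine is invariant under this transformation.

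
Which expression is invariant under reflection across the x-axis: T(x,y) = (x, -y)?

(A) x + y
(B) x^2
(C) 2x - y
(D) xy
B

The map is reflection across the x-axis: T(x,y) = (x, -y).
Substitute the transformed coordinates into each option and compare with the original:
(A) x + y  ->  (x) + (-y) = x - y   [differs from x + y: not invariant]
(B) x^2  ->  (x)^2 = x^2   [equals x^2: invariant]
(C) 2x - y  ->  2(x) - (-y) = 2x + y   [differs from 2x - y: not invariant]
(D) xy  ->  (x)(-y) = -xy   [differs from xy: not invariant]

Only option (B), x^2, is unchanged by the transformation.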